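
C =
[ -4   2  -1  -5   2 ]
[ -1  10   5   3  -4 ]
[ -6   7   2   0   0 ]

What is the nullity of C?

2

Row reduce to echelon form.
R2 ← R2 − (1/4)·R1: [0, 19/2, 21/4, 17/4, -9/2]
R3 ← R3 − (3/2)·R1: [0, 4, 7/2, 15/2, -3]
R3 ← R3 − (8/19)·R2: [0, 0, 49/38, 217/38, -21/19]
3 nonzero rows, so rank(C) = 3.
C has 5 columns; by rank–nullity, nullity = 5 − 3 = 2.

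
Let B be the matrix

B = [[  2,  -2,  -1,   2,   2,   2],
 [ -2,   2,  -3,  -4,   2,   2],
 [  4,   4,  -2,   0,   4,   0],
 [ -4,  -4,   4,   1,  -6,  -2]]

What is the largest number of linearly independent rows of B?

3

Row reduce to echelon form.
R2 ← R2 + R1: [0, 0, -4, -2, 4, 4]
R3 ← R3 − (2)·R1: [0, 8, 0, -4, 0, -4]
R4 ← R4 + (2)·R1: [0, -8, 2, 5, -2, 2]
Swap R2 ↔ R3
R4 ← R4 + R2: [0, 0, 2, 1, -2, -2]
R4 ← R4 + (1/2)·R3: [0, 0, 0, 0, 0, 0]
Echelon form has 3 nonzero rows, so rank(B) = 3.
The rank gives the maximum number of linearly independent rows: 3.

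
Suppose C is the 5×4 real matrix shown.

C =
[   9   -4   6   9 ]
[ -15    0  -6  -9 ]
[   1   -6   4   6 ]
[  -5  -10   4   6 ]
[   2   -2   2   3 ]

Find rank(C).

2

Row reduce to echelon form.
R2 ← R2 + (5/3)·R1: [0, -20/3, 4, 6]
R3 ← R3 − (1/9)·R1: [0, -50/9, 10/3, 5]
R4 ← R4 + (5/9)·R1: [0, -110/9, 22/3, 11]
R5 ← R5 − (2/9)·R1: [0, -10/9, 2/3, 1]
R3 ← R3 − (5/6)·R2: [0, 0, 0, 0]
R4 ← R4 − (11/6)·R2: [0, 0, 0, 0]
R5 ← R5 − (1/6)·R2: [0, 0, 0, 0]
Echelon form has 2 nonzero rows, so rank(C) = 2.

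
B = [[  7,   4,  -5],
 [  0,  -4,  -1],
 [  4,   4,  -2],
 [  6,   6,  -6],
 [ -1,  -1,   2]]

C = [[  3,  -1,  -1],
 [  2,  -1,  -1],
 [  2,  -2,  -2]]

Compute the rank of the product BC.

2

First compute BC:
[[ 19,  -1,  -1],
 [-10,   6,   6],
 [ 16,  -4,  -4],
 [ 18,   0,   0],
 [ -1,  -2,  -2]]
Now row reduce the product.
R2 ← R2 + (10/19)·R1: [0, 104/19, 104/19]
R3 ← R3 − (16/19)·R1: [0, -60/19, -60/19]
R4 ← R4 − (18/19)·R1: [0, 18/19, 18/19]
R5 ← R5 + (1/19)·R1: [0, -39/19, -39/19]
R3 ← R3 + (15/26)·R2: [0, 0, 0]
R4 ← R4 − (9/52)·R2: [0, 0, 0]
R5 ← R5 + (3/8)·R2: [0, 0, 0]
2 nonzero rows, so rank(BC) = 2.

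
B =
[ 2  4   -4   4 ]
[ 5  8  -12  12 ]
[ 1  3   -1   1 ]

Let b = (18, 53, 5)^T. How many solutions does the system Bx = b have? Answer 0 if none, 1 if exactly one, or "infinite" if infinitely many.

Row reduce the augmented matrix [B | b].
R2 ← R2 − (5/2)·R1: [0, -2, -2, 2, 8]
R3 ← R3 − (1/2)·R1: [0, 1, 1, -1, -4]
R3 ← R3 + (1/2)·R2: [0, 0, 0, 0, 0]
The echelon form has 2 nonzero rows, and every pivot lies in the first 4 columns, so rank(B) = rank([B|b]) = 2.
The system is consistent.
rank = 2 < 4 unknowns, so there are infinitely many solutions.

infinite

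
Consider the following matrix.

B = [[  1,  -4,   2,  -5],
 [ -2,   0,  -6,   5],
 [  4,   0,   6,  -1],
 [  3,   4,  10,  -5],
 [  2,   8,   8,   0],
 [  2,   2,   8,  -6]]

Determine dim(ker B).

Row reduce to echelon form.
R2 ← R2 + (2)·R1: [0, -8, -2, -5]
R3 ← R3 − (4)·R1: [0, 16, -2, 19]
R4 ← R4 − (3)·R1: [0, 16, 4, 10]
R5 ← R5 − (2)·R1: [0, 16, 4, 10]
R6 ← R6 − (2)·R1: [0, 10, 4, 4]
R3 ← R3 + (2)·R2: [0, 0, -6, 9]
R4 ← R4 + (2)·R2: [0, 0, 0, 0]
R5 ← R5 + (2)·R2: [0, 0, 0, 0]
R6 ← R6 + (5/4)·R2: [0, 0, 3/2, -9/4]
R6 ← R6 + (1/4)·R3: [0, 0, 0, 0]
3 nonzero rows, so rank(B) = 3.
B has 4 columns; by rank–nullity, nullity = 4 − 3 = 1.

1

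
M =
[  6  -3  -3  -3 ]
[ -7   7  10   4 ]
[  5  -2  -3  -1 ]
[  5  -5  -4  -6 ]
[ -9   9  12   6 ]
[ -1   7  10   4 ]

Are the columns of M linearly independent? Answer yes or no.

Row reduce M to echelon form.
R2 ← R2 + (7/6)·R1: [0, 7/2, 13/2, 1/2]
R3 ← R3 − (5/6)·R1: [0, 1/2, -1/2, 3/2]
R4 ← R4 − (5/6)·R1: [0, -5/2, -3/2, -7/2]
R5 ← R5 + (3/2)·R1: [0, 9/2, 15/2, 3/2]
R6 ← R6 + (1/6)·R1: [0, 13/2, 19/2, 7/2]
R3 ← R3 − (1/7)·R2: [0, 0, -10/7, 10/7]
R4 ← R4 + (5/7)·R2: [0, 0, 22/7, -22/7]
R5 ← R5 − (9/7)·R2: [0, 0, -6/7, 6/7]
R6 ← R6 − (13/7)·R2: [0, 0, -18/7, 18/7]
R4 ← R4 + (11/5)·R3: [0, 0, 0, 0]
R5 ← R5 − (3/5)·R3: [0, 0, 0, 0]
R6 ← R6 − (9/5)·R3: [0, 0, 0, 0]
3 pivots among 4 columns.
Only 3 < 4 pivot columns, so the columns are linearly dependent.

no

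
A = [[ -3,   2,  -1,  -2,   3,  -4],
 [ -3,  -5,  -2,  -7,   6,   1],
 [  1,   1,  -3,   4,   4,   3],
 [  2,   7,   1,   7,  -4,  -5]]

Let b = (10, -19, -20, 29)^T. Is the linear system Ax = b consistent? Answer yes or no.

yes

Row reduce the augmented matrix [A | b].
R2 ← R2 − R1: [0, -7, -1, -5, 3, 5, -29]
R3 ← R3 + (1/3)·R1: [0, 5/3, -10/3, 10/3, 5, 5/3, -50/3]
R4 ← R4 + (2/3)·R1: [0, 25/3, 1/3, 17/3, -2, -23/3, 107/3]
R3 ← R3 + (5/21)·R2: [0, 0, -25/7, 15/7, 40/7, 20/7, -165/7]
R4 ← R4 + (25/21)·R2: [0, 0, -6/7, -2/7, 11/7, -12/7, 8/7]
R4 ← R4 − (6/25)·R3: [0, 0, 0, -4/5, 1/5, -12/5, 34/5]
The echelon form has 4 nonzero rows, and every pivot lies in the first 6 columns, so rank(A) = rank([A|b]) = 4.
The system is consistent.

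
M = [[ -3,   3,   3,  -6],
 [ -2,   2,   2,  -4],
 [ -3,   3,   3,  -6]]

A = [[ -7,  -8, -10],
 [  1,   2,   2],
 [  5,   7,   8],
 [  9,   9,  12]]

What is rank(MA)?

First compute MA:
[[-15,  -3, -12],
 [-10,  -2,  -8],
 [-15,  -3, -12]]
Now row reduce the product.
R2 ← R2 − (2/3)·R1: [0, 0, 0]
R3 ← R3 − R1: [0, 0, 0]
1 nonzero row, so rank(MA) = 1.

1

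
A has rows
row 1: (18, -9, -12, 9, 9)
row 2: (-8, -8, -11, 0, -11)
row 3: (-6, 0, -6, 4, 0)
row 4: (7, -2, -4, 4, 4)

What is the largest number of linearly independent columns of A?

4

Row reduce to echelon form.
R2 ← R2 + (4/9)·R1: [0, -12, -49/3, 4, -7]
R3 ← R3 + (1/3)·R1: [0, -3, -10, 7, 3]
R4 ← R4 − (7/18)·R1: [0, 3/2, 2/3, 1/2, 1/2]
R3 ← R3 − (1/4)·R2: [0, 0, -71/12, 6, 19/4]
R4 ← R4 + (1/8)·R2: [0, 0, -11/8, 1, -3/8]
R4 ← R4 − (33/142)·R3: [0, 0, 0, -28/71, -105/71]
Echelon form has 4 nonzero rows, so rank(A) = 4.
The rank gives the maximum number of linearly independent columns: 4.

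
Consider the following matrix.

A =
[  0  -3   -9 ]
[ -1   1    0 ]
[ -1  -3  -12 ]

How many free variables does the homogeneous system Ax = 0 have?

Row reduce to echelon form.
Swap R1 ↔ R2
R3 ← R3 − R1: [0, -4, -12]
R3 ← R3 − (4/3)·R2: [0, 0, 0]
2 nonzero rows, so rank(A) = 2.
A has 3 columns; by rank–nullity, nullity = 3 − 2 = 1.

1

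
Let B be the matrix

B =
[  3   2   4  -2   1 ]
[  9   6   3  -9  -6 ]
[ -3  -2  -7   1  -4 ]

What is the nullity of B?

Row reduce to echelon form.
R2 ← R2 − (3)·R1: [0, 0, -9, -3, -9]
R3 ← R3 + R1: [0, 0, -3, -1, -3]
R3 ← R3 − (1/3)·R2: [0, 0, 0, 0, 0]
2 nonzero rows, so rank(B) = 2.
B has 5 columns; by rank–nullity, nullity = 5 − 2 = 3.

3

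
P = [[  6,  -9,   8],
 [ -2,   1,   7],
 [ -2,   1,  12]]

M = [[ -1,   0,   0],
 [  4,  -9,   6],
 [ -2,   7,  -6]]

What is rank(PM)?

3

First compute PM:
[[-58, 137, -102],
 [ -8,  40, -36],
 [-18,  75, -66]]
Now row reduce the product.
R2 ← R2 − (4/29)·R1: [0, 612/29, -636/29]
R3 ← R3 − (9/29)·R1: [0, 942/29, -996/29]
R3 ← R3 − (157/102)·R2: [0, 0, -10/17]
3 nonzero rows, so rank(PM) = 3.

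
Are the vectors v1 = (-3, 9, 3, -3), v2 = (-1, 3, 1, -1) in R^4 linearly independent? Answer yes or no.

no

Form the matrix with these vectors as rows and row reduce.
R2 ← R2 − (1/3)·R1: [0, 0, 0, 0]
1 nonzero row, so the 2 vectors span a space of dimension 1.
Since 1 < 2, the vectors are linearly dependent.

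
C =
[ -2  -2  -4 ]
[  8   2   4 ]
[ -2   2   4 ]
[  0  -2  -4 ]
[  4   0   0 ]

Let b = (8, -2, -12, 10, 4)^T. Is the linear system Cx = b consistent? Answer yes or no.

yes

Row reduce the augmented matrix [C | b].
R2 ← R2 + (4)·R1: [0, -6, -12, 30]
R3 ← R3 − R1: [0, 4, 8, -20]
R5 ← R5 + (2)·R1: [0, -4, -8, 20]
R3 ← R3 + (2/3)·R2: [0, 0, 0, 0]
R4 ← R4 − (1/3)·R2: [0, 0, 0, 0]
R5 ← R5 − (2/3)·R2: [0, 0, 0, 0]
The echelon form has 2 nonzero rows, and every pivot lies in the first 3 columns, so rank(C) = rank([C|b]) = 2.
The system is consistent.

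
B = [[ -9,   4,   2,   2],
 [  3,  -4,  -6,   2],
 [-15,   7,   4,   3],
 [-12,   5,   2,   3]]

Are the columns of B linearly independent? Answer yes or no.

no

Row reduce B to echelon form.
R2 ← R2 + (1/3)·R1: [0, -8/3, -16/3, 8/3]
R3 ← R3 − (5/3)·R1: [0, 1/3, 2/3, -1/3]
R4 ← R4 − (4/3)·R1: [0, -1/3, -2/3, 1/3]
R3 ← R3 + (1/8)·R2: [0, 0, 0, 0]
R4 ← R4 − (1/8)·R2: [0, 0, 0, 0]
2 pivots among 4 columns.
Only 2 < 4 pivot columns, so the columns are linearly dependent.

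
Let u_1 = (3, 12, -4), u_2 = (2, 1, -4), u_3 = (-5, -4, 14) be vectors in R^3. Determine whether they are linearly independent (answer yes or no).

Form the matrix with these vectors as rows and row reduce.
R2 ← R2 − (2/3)·R1: [0, -7, -4/3]
R3 ← R3 + (5/3)·R1: [0, 16, 22/3]
R3 ← R3 + (16/7)·R2: [0, 0, 30/7]
3 nonzero rows, so the 3 vectors span a space of dimension 3.
Since 3 = 3, the vectors are linearly independent.

yes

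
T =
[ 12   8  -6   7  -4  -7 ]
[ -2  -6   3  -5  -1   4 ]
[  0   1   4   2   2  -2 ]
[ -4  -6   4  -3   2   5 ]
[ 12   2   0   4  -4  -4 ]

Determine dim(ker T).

2

Row reduce to echelon form.
R2 ← R2 + (1/6)·R1: [0, -14/3, 2, -23/6, -5/3, 17/6]
R4 ← R4 + (1/3)·R1: [0, -10/3, 2, -2/3, 2/3, 8/3]
R5 ← R5 − R1: [0, -6, 6, -3, 0, 3]
R3 ← R3 + (3/14)·R2: [0, 0, 31/7, 33/28, 23/14, -39/28]
R4 ← R4 − (5/7)·R2: [0, 0, 4/7, 29/14, 13/7, 9/14]
R5 ← R5 − (9/7)·R2: [0, 0, 24/7, 27/14, 15/7, -9/14]
R4 ← R4 − (4/31)·R3: [0, 0, 0, 119/62, 51/31, 51/62]
R5 ← R5 − (24/31)·R3: [0, 0, 0, 63/62, 27/31, 27/62]
R5 ← R5 − (9/17)·R4: [0, 0, 0, 0, 0, 0]
4 nonzero rows, so rank(T) = 4.
T has 6 columns; by rank–nullity, nullity = 6 − 4 = 2.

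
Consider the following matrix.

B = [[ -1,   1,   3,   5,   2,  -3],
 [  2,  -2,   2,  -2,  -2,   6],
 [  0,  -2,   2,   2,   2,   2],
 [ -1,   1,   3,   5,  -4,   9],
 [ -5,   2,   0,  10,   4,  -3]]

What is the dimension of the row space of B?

4

Row reduce to echelon form.
R2 ← R2 + (2)·R1: [0, 0, 8, 8, 2, 0]
R4 ← R4 − R1: [0, 0, 0, 0, -6, 12]
R5 ← R5 − (5)·R1: [0, -3, -15, -15, -6, 12]
Swap R2 ↔ R3
R5 ← R5 − (3/2)·R2: [0, 0, -18, -18, -9, 9]
R5 ← R5 + (9/4)·R3: [0, 0, 0, 0, -9/2, 9]
R5 ← R5 − (3/4)·R4: [0, 0, 0, 0, 0, 0]
Echelon form has 4 nonzero rows, so rank(B) = 4.
The row space has dimension equal to the rank: 4.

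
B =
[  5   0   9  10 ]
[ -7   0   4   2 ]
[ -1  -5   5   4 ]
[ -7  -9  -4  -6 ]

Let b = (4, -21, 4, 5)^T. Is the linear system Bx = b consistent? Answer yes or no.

yes

Row reduce the augmented matrix [B | b].
R2 ← R2 + (7/5)·R1: [0, 0, 83/5, 16, -77/5]
R3 ← R3 + (1/5)·R1: [0, -5, 34/5, 6, 24/5]
R4 ← R4 + (7/5)·R1: [0, -9, 43/5, 8, 53/5]
Swap R2 ↔ R3
R4 ← R4 − (9/5)·R2: [0, 0, -91/25, -14/5, 49/25]
R4 ← R4 + (91/415)·R3: [0, 0, 0, 294/415, -588/415]
The echelon form has 4 nonzero rows, and every pivot lies in the first 4 columns, so rank(B) = rank([B|b]) = 4.
The system is consistent.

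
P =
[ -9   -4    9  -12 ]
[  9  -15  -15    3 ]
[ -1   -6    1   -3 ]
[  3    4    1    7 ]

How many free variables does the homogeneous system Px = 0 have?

1

Row reduce to echelon form.
R2 ← R2 + R1: [0, -19, -6, -9]
R3 ← R3 − (1/9)·R1: [0, -50/9, 0, -5/3]
R4 ← R4 + (1/3)·R1: [0, 8/3, 4, 3]
R3 ← R3 − (50/171)·R2: [0, 0, 100/57, 55/57]
R4 ← R4 + (8/57)·R2: [0, 0, 60/19, 33/19]
R4 ← R4 − (9/5)·R3: [0, 0, 0, 0]
3 nonzero rows, so rank(P) = 3.
P has 4 columns; by rank–nullity, nullity = 4 − 3 = 1.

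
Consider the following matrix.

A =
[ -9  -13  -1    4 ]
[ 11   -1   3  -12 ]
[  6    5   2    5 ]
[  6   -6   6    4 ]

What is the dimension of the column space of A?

Row reduce to echelon form.
R2 ← R2 + (11/9)·R1: [0, -152/9, 16/9, -64/9]
R3 ← R3 + (2/3)·R1: [0, -11/3, 4/3, 23/3]
R4 ← R4 + (2/3)·R1: [0, -44/3, 16/3, 20/3]
R3 ← R3 − (33/152)·R2: [0, 0, 18/19, 175/19]
R4 ← R4 − (33/38)·R2: [0, 0, 72/19, 244/19]
R4 ← R4 − (4)·R3: [0, 0, 0, -24]
Echelon form has 4 nonzero rows, so rank(A) = 4.
The column space has dimension equal to the rank: 4.

4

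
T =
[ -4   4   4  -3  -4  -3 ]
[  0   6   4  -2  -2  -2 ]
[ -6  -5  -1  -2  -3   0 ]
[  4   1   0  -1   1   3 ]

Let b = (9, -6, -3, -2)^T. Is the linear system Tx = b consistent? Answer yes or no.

Row reduce the augmented matrix [T | b].
R3 ← R3 − (3/2)·R1: [0, -11, -7, 5/2, 3, 9/2, -33/2]
R4 ← R4 + R1: [0, 5, 4, -4, -3, 0, 7]
R3 ← R3 + (11/6)·R2: [0, 0, 1/3, -7/6, -2/3, 5/6, -55/2]
R4 ← R4 − (5/6)·R2: [0, 0, 2/3, -7/3, -4/3, 5/3, 12]
R4 ← R4 − (2)·R3: [0, 0, 0, 0, 0, 0, 67]
The echelon form has 4 nonzero rows; the last pivot sits in the augmented column, so rank(T) = 3 but rank([T|b]) = 4.
Since the ranks differ, the system is inconsistent.

no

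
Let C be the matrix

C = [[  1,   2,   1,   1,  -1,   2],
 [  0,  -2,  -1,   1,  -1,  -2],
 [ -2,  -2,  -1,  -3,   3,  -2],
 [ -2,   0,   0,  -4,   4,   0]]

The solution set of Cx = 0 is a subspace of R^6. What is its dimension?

4

Row reduce to echelon form.
R3 ← R3 + (2)·R1: [0, 2, 1, -1, 1, 2]
R4 ← R4 + (2)·R1: [0, 4, 2, -2, 2, 4]
R3 ← R3 + R2: [0, 0, 0, 0, 0, 0]
R4 ← R4 + (2)·R2: [0, 0, 0, 0, 0, 0]
2 nonzero rows, so rank(C) = 2.
C has 6 columns; by rank–nullity, nullity = 6 − 2 = 4.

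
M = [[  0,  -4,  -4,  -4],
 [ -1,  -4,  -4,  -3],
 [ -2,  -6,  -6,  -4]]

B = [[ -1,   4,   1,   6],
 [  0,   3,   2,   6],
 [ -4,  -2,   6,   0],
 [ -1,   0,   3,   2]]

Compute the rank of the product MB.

First compute MB:
[[ 20,  -4, -44, -32],
 [ 20,  -8, -42, -36],
 [ 30, -14, -62, -56]]
Now row reduce the product.
R2 ← R2 − R1: [0, -4, 2, -4]
R3 ← R3 − (3/2)·R1: [0, -8, 4, -8]
R3 ← R3 − (2)·R2: [0, 0, 0, 0]
2 nonzero rows, so rank(MB) = 2.

2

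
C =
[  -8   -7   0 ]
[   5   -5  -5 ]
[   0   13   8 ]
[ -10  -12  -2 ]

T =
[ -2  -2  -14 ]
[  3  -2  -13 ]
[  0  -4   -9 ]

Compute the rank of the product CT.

First compute CT:
[[ -5,  30, 203],
 [-25,  20,  40],
 [ 39, -58, -241],
 [-16,  52, 314]]
Now row reduce the product.
R2 ← R2 − (5)·R1: [0, -130, -975]
R3 ← R3 + (39/5)·R1: [0, 176, 6712/5]
R4 ← R4 − (16/5)·R1: [0, -44, -1678/5]
R3 ← R3 + (88/65)·R2: [0, 0, 112/5]
R4 ← R4 − (22/65)·R2: [0, 0, -28/5]
R4 ← R4 + (1/4)·R3: [0, 0, 0]
3 nonzero rows, so rank(CT) = 3.

3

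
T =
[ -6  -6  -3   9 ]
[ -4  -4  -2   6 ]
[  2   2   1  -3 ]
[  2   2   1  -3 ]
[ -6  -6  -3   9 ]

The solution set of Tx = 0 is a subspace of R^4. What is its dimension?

3

Row reduce to echelon form.
R2 ← R2 − (2/3)·R1: [0, 0, 0, 0]
R3 ← R3 + (1/3)·R1: [0, 0, 0, 0]
R4 ← R4 + (1/3)·R1: [0, 0, 0, 0]
R5 ← R5 − R1: [0, 0, 0, 0]
1 nonzero row, so rank(T) = 1.
T has 4 columns; by rank–nullity, nullity = 4 − 1 = 3.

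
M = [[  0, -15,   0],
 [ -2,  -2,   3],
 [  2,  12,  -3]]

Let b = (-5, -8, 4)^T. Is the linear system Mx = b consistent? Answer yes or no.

Row reduce the augmented matrix [M | b].
Swap R1 ↔ R2
R3 ← R3 + R1: [0, 10, 0, -4]
R3 ← R3 + (2/3)·R2: [0, 0, 0, -22/3]
The echelon form has 3 nonzero rows; the last pivot sits in the augmented column, so rank(M) = 2 but rank([M|b]) = 3.
Since the ranks differ, the system is inconsistent.

no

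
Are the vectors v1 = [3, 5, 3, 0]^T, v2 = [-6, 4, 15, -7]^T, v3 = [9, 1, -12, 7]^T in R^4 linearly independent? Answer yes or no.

no

Form the matrix with these vectors as rows and row reduce.
R2 ← R2 + (2)·R1: [0, 14, 21, -7]
R3 ← R3 − (3)·R1: [0, -14, -21, 7]
R3 ← R3 + R2: [0, 0, 0, 0]
2 nonzero rows, so the 3 vectors span a space of dimension 2.
Since 2 < 3, the vectors are linearly dependent.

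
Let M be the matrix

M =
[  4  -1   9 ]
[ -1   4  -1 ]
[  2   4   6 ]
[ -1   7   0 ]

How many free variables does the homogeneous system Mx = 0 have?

Row reduce to echelon form.
R2 ← R2 + (1/4)·R1: [0, 15/4, 5/4]
R3 ← R3 − (1/2)·R1: [0, 9/2, 3/2]
R4 ← R4 + (1/4)·R1: [0, 27/4, 9/4]
R3 ← R3 − (6/5)·R2: [0, 0, 0]
R4 ← R4 − (9/5)·R2: [0, 0, 0]
2 nonzero rows, so rank(M) = 2.
M has 3 columns; by rank–nullity, nullity = 3 − 2 = 1.

1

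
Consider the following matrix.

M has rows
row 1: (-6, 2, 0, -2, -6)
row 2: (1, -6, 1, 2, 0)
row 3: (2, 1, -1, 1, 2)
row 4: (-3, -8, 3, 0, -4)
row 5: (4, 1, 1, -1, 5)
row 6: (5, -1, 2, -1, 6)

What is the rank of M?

Row reduce to echelon form.
R2 ← R2 + (1/6)·R1: [0, -17/3, 1, 5/3, -1]
R3 ← R3 + (1/3)·R1: [0, 5/3, -1, 1/3, 0]
R4 ← R4 − (1/2)·R1: [0, -9, 3, 1, -1]
R5 ← R5 + (2/3)·R1: [0, 7/3, 1, -7/3, 1]
R6 ← R6 + (5/6)·R1: [0, 2/3, 2, -8/3, 1]
R3 ← R3 + (5/17)·R2: [0, 0, -12/17, 14/17, -5/17]
R4 ← R4 − (27/17)·R2: [0, 0, 24/17, -28/17, 10/17]
R5 ← R5 + (7/17)·R2: [0, 0, 24/17, -28/17, 10/17]
R6 ← R6 + (2/17)·R2: [0, 0, 36/17, -42/17, 15/17]
R4 ← R4 + (2)·R3: [0, 0, 0, 0, 0]
R5 ← R5 + (2)·R3: [0, 0, 0, 0, 0]
R6 ← R6 + (3)·R3: [0, 0, 0, 0, 0]
Echelon form has 3 nonzero rows, so rank(M) = 3.

3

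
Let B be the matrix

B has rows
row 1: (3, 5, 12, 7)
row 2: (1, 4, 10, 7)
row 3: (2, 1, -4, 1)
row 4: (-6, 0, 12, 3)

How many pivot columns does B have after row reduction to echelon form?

4

Row reduce to echelon form.
R2 ← R2 − (1/3)·R1: [0, 7/3, 6, 14/3]
R3 ← R3 − (2/3)·R1: [0, -7/3, -12, -11/3]
R4 ← R4 + (2)·R1: [0, 10, 36, 17]
R3 ← R3 + R2: [0, 0, -6, 1]
R4 ← R4 − (30/7)·R2: [0, 0, 72/7, -3]
R4 ← R4 + (12/7)·R3: [0, 0, 0, -9/7]
Echelon form has 4 nonzero rows, so rank(B) = 4.
Each nonzero row contributes one pivot column: 4 pivot columns.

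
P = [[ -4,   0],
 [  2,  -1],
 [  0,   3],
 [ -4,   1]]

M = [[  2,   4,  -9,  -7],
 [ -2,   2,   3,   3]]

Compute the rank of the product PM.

2

First compute PM:
[[ -8, -16,  36,  28],
 [  6,   6, -21, -17],
 [ -6,   6,   9,   9],
 [-10, -14,  39,  31]]
Now row reduce the product.
R2 ← R2 + (3/4)·R1: [0, -6, 6, 4]
R3 ← R3 − (3/4)·R1: [0, 18, -18, -12]
R4 ← R4 − (5/4)·R1: [0, 6, -6, -4]
R3 ← R3 + (3)·R2: [0, 0, 0, 0]
R4 ← R4 + R2: [0, 0, 0, 0]
2 nonzero rows, so rank(PM) = 2.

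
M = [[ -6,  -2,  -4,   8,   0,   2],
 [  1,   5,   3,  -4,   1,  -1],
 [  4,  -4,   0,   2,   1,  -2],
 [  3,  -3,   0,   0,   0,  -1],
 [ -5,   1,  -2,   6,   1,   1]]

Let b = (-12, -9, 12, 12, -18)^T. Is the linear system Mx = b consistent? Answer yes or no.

Row reduce the augmented matrix [M | b].
R2 ← R2 + (1/6)·R1: [0, 14/3, 7/3, -8/3, 1, -2/3, -11]
R3 ← R3 + (2/3)·R1: [0, -16/3, -8/3, 22/3, 1, -2/3, 4]
R4 ← R4 + (1/2)·R1: [0, -4, -2, 4, 0, 0, 6]
R5 ← R5 − (5/6)·R1: [0, 8/3, 4/3, -2/3, 1, -2/3, -8]
R3 ← R3 + (8/7)·R2: [0, 0, 0, 30/7, 15/7, -10/7, -60/7]
R4 ← R4 + (6/7)·R2: [0, 0, 0, 12/7, 6/7, -4/7, -24/7]
R5 ← R5 − (4/7)·R2: [0, 0, 0, 6/7, 3/7, -2/7, -12/7]
R4 ← R4 − (2/5)·R3: [0, 0, 0, 0, 0, 0, 0]
R5 ← R5 − (1/5)·R3: [0, 0, 0, 0, 0, 0, 0]
The echelon form has 3 nonzero rows, and every pivot lies in the first 6 columns, so rank(M) = rank([M|b]) = 3.
The system is consistent.

yes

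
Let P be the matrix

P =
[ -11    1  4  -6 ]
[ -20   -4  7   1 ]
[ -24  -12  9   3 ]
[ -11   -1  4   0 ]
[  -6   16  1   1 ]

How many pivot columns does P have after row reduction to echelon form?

Row reduce to echelon form.
R2 ← R2 − (20/11)·R1: [0, -64/11, -3/11, 131/11]
R3 ← R3 − (24/11)·R1: [0, -156/11, 3/11, 177/11]
R4 ← R4 − R1: [0, -2, 0, 6]
R5 ← R5 − (6/11)·R1: [0, 170/11, -13/11, 47/11]
R3 ← R3 − (39/16)·R2: [0, 0, 15/16, -207/16]
R4 ← R4 − (11/32)·R2: [0, 0, 3/32, 61/32]
R5 ← R5 + (85/32)·R2: [0, 0, -61/32, 1149/32]
R4 ← R4 − (1/10)·R3: [0, 0, 0, 16/5]
R5 ← R5 + (61/30)·R3: [0, 0, 0, 48/5]
R5 ← R5 − (3)·R4: [0, 0, 0, 0]
Echelon form has 4 nonzero rows, so rank(P) = 4.
Each nonzero row contributes one pivot column: 4 pivot columns.

4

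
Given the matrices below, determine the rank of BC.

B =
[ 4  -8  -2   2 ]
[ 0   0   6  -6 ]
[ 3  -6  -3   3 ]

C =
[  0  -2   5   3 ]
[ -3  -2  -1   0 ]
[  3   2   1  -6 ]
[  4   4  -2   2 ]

2

First compute BC:
[[ 26,  12,  22,  28],
 [ -6, -12,  18, -48],
 [ 21,  12,  12,  33]]
Now row reduce the product.
R2 ← R2 + (3/13)·R1: [0, -120/13, 300/13, -540/13]
R3 ← R3 − (21/26)·R1: [0, 30/13, -75/13, 135/13]
R3 ← R3 + (1/4)·R2: [0, 0, 0, 0]
2 nonzero rows, so rank(BC) = 2.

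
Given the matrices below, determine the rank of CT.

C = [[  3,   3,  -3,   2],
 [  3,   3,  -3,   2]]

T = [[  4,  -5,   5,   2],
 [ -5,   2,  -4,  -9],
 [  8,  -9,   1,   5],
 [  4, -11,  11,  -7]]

1

First compute CT:
[[-19,  -4,  22, -50],
 [-19,  -4,  22, -50]]
Now row reduce the product.
R2 ← R2 − R1: [0, 0, 0, 0]
1 nonzero row, so rank(CT) = 1.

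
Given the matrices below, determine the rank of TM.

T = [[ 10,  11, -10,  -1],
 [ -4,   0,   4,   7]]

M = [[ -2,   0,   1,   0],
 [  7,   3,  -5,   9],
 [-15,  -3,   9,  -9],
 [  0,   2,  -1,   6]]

First compute TM:
[[207,  61, -134, 183],
 [-52,   2,  25,   6]]
Now row reduce the product.
R2 ← R2 + (52/207)·R1: [0, 3586/207, -1793/207, 3586/69]
2 nonzero rows, so rank(TM) = 2.

2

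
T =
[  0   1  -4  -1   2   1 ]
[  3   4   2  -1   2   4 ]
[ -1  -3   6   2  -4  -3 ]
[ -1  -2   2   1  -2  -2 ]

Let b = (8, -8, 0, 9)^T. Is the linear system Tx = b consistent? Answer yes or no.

no

Row reduce the augmented matrix [T | b].
Swap R1 ↔ R2
R3 ← R3 + (1/3)·R1: [0, -5/3, 20/3, 5/3, -10/3, -5/3, -8/3]
R4 ← R4 + (1/3)·R1: [0, -2/3, 8/3, 2/3, -4/3, -2/3, 19/3]
R3 ← R3 + (5/3)·R2: [0, 0, 0, 0, 0, 0, 32/3]
R4 ← R4 + (2/3)·R2: [0, 0, 0, 0, 0, 0, 35/3]
R4 ← R4 − (35/32)·R3: [0, 0, 0, 0, 0, 0, 0]
The echelon form has 3 nonzero rows; the last pivot sits in the augmented column, so rank(T) = 2 but rank([T|b]) = 3.
Since the ranks differ, the system is inconsistent.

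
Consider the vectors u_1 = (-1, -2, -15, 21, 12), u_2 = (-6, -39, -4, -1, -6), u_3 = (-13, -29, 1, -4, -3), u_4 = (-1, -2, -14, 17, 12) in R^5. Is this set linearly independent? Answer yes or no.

Form the matrix with these vectors as rows and row reduce.
R2 ← R2 − (6)·R1: [0, -27, 86, -127, -78]
R3 ← R3 − (13)·R1: [0, -3, 196, -277, -159]
R4 ← R4 − R1: [0, 0, 1, -4, 0]
R3 ← R3 − (1/9)·R2: [0, 0, 1678/9, -2366/9, -451/3]
R4 ← R4 − (9/1678)·R3: [0, 0, 0, -2173/839, 1353/1678]
4 nonzero rows, so the 4 vectors span a space of dimension 4.
Since 4 = 4, the vectors are linearly independent.

yes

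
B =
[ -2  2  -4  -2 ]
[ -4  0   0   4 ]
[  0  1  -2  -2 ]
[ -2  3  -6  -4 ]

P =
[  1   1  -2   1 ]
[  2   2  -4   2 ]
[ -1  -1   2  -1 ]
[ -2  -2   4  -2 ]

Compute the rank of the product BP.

First compute BP:
[[ 10,  10, -20,  10],
 [-12, -12,  24, -12],
 [  8,   8, -16,   8],
 [ 18,  18, -36,  18]]
Now row reduce the product.
R2 ← R2 + (6/5)·R1: [0, 0, 0, 0]
R3 ← R3 − (4/5)·R1: [0, 0, 0, 0]
R4 ← R4 − (9/5)·R1: [0, 0, 0, 0]
1 nonzero row, so rank(BP) = 1.

1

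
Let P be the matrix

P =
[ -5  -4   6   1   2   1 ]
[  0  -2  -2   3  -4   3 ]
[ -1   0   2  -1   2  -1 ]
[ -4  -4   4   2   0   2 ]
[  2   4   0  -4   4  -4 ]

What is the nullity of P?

4

Row reduce to echelon form.
R3 ← R3 − (1/5)·R1: [0, 4/5, 4/5, -6/5, 8/5, -6/5]
R4 ← R4 − (4/5)·R1: [0, -4/5, -4/5, 6/5, -8/5, 6/5]
R5 ← R5 + (2/5)·R1: [0, 12/5, 12/5, -18/5, 24/5, -18/5]
R3 ← R3 + (2/5)·R2: [0, 0, 0, 0, 0, 0]
R4 ← R4 − (2/5)·R2: [0, 0, 0, 0, 0, 0]
R5 ← R5 + (6/5)·R2: [0, 0, 0, 0, 0, 0]
2 nonzero rows, so rank(P) = 2.
P has 6 columns; by rank–nullity, nullity = 6 − 2 = 4.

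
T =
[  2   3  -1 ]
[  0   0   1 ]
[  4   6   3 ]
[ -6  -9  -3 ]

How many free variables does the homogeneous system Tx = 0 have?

1

Row reduce to echelon form.
R3 ← R3 − (2)·R1: [0, 0, 5]
R4 ← R4 + (3)·R1: [0, 0, -6]
R3 ← R3 − (5)·R2: [0, 0, 0]
R4 ← R4 + (6)·R2: [0, 0, 0]
2 nonzero rows, so rank(T) = 2.
T has 3 columns; by rank–nullity, nullity = 3 − 2 = 1.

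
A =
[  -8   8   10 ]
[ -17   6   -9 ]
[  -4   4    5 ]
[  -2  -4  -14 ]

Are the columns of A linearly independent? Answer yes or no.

no

Row reduce A to echelon form.
R2 ← R2 − (17/8)·R1: [0, -11, -121/4]
R3 ← R3 − (1/2)·R1: [0, 0, 0]
R4 ← R4 − (1/4)·R1: [0, -6, -33/2]
R4 ← R4 − (6/11)·R2: [0, 0, 0]
2 pivots among 3 columns.
Only 2 < 3 pivot columns, so the columns are linearly dependent.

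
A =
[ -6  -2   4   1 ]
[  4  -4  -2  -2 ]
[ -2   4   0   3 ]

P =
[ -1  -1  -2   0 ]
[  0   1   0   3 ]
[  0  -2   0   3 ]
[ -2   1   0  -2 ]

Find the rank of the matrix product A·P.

3

First compute AP:
[[  4,  -3,  12,   4],
 [  0,  -6,  -8, -14],
 [ -4,   9,   4,   6]]
Now row reduce the product.
R3 ← R3 + R1: [0, 6, 16, 10]
R3 ← R3 + R2: [0, 0, 8, -4]
3 nonzero rows, so rank(AP) = 3.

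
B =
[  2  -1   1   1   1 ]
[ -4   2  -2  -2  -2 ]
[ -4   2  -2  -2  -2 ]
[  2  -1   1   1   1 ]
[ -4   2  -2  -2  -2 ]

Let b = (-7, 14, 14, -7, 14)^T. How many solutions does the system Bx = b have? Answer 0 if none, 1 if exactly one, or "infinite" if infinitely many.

Row reduce the augmented matrix [B | b].
R2 ← R2 + (2)·R1: [0, 0, 0, 0, 0, 0]
R3 ← R3 + (2)·R1: [0, 0, 0, 0, 0, 0]
R4 ← R4 − R1: [0, 0, 0, 0, 0, 0]
R5 ← R5 + (2)·R1: [0, 0, 0, 0, 0, 0]
The echelon form has 1 nonzero rows, and every pivot lies in the first 5 columns, so rank(B) = rank([B|b]) = 1.
The system is consistent.
rank = 1 < 5 unknowns, so there are infinitely many solutions.

infinite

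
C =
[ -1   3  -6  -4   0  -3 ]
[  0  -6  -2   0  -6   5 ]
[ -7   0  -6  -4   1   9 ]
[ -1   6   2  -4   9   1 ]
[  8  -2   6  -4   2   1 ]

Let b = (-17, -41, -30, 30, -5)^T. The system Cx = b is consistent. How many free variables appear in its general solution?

2

Row reduce the augmented matrix [C | b].
R3 ← R3 − (7)·R1: [0, -21, 36, 24, 1, 30, 89]
R4 ← R4 − R1: [0, 3, 8, 0, 9, 4, 47]
R5 ← R5 + (8)·R1: [0, 22, -42, -36, 2, -23, -141]
R3 ← R3 − (7/2)·R2: [0, 0, 43, 24, 22, 25/2, 465/2]
R4 ← R4 + (1/2)·R2: [0, 0, 7, 0, 6, 13/2, 53/2]
R5 ← R5 + (11/3)·R2: [0, 0, -148/3, -36, -20, -14/3, -874/3]
R4 ← R4 − (7/43)·R3: [0, 0, 0, -168/43, 104/43, 192/43, -488/43]
R5 ← R5 + (148/129)·R3: [0, 0, 0, -364/43, 676/129, 416/43, -3172/129]
R5 ← R5 − (13/6)·R4: [0, 0, 0, 0, 0, 0, 0]
The echelon form has 4 nonzero rows, and every pivot lies in the first 6 columns, so rank(C) = rank([C|b]) = 4.
The system is consistent.
Free variables = (unknowns) − (rank) = 6 − 4 = 2.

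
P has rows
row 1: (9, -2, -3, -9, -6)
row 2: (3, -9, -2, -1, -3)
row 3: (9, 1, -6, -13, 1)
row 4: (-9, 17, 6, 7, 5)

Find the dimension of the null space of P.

1

Row reduce to echelon form.
R2 ← R2 − (1/3)·R1: [0, -25/3, -1, 2, -1]
R3 ← R3 − R1: [0, 3, -3, -4, 7]
R4 ← R4 + R1: [0, 15, 3, -2, -1]
R3 ← R3 + (9/25)·R2: [0, 0, -84/25, -82/25, 166/25]
R4 ← R4 + (9/5)·R2: [0, 0, 6/5, 8/5, -14/5]
R4 ← R4 + (5/14)·R3: [0, 0, 0, 3/7, -3/7]
4 nonzero rows, so rank(P) = 4.
P has 5 columns; by rank–nullity, nullity = 5 − 4 = 1.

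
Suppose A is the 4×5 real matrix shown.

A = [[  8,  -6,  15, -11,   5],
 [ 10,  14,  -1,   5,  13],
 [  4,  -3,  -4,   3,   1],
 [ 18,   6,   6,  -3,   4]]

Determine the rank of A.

4

Row reduce to echelon form.
R2 ← R2 − (5/4)·R1: [0, 43/2, -79/4, 75/4, 27/4]
R3 ← R3 − (1/2)·R1: [0, 0, -23/2, 17/2, -3/2]
R4 ← R4 − (9/4)·R1: [0, 39/2, -111/4, 87/4, -29/4]
R4 ← R4 − (39/43)·R2: [0, 0, -423/43, 204/43, -575/43]
R4 ← R4 − (846/989)·R3: [0, 0, 0, -2499/989, -11956/989]
Echelon form has 4 nonzero rows, so rank(A) = 4.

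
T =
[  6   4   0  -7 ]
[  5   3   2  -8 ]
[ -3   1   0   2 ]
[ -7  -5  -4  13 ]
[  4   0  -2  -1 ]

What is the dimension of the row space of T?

3

Row reduce to echelon form.
R2 ← R2 − (5/6)·R1: [0, -1/3, 2, -13/6]
R3 ← R3 + (1/2)·R1: [0, 3, 0, -3/2]
R4 ← R4 + (7/6)·R1: [0, -1/3, -4, 29/6]
R5 ← R5 − (2/3)·R1: [0, -8/3, -2, 11/3]
R3 ← R3 + (9)·R2: [0, 0, 18, -21]
R4 ← R4 − R2: [0, 0, -6, 7]
R5 ← R5 − (8)·R2: [0, 0, -18, 21]
R4 ← R4 + (1/3)·R3: [0, 0, 0, 0]
R5 ← R5 + R3: [0, 0, 0, 0]
Echelon form has 3 nonzero rows, so rank(T) = 3.
The row space has dimension equal to the rank: 3.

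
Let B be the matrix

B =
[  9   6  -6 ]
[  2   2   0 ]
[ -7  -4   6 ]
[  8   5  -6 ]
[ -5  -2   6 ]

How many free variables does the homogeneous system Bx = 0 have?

1

Row reduce to echelon form.
R2 ← R2 − (2/9)·R1: [0, 2/3, 4/3]
R3 ← R3 + (7/9)·R1: [0, 2/3, 4/3]
R4 ← R4 − (8/9)·R1: [0, -1/3, -2/3]
R5 ← R5 + (5/9)·R1: [0, 4/3, 8/3]
R3 ← R3 − R2: [0, 0, 0]
R4 ← R4 + (1/2)·R2: [0, 0, 0]
R5 ← R5 − (2)·R2: [0, 0, 0]
2 nonzero rows, so rank(B) = 2.
B has 3 columns; by rank–nullity, nullity = 3 − 2 = 1.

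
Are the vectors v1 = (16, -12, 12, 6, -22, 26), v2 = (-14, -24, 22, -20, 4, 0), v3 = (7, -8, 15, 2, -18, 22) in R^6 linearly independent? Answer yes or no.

yes

Form the matrix with these vectors as rows and row reduce.
R2 ← R2 + (7/8)·R1: [0, -69/2, 65/2, -59/4, -61/4, 91/4]
R3 ← R3 − (7/16)·R1: [0, -11/4, 39/4, -5/8, -67/8, 85/8]
R3 ← R3 − (11/138)·R2: [0, 0, 494/69, 38/69, -494/69, 608/69]
3 nonzero rows, so the 3 vectors span a space of dimension 3.
Since 3 = 3, the vectors are linearly independent.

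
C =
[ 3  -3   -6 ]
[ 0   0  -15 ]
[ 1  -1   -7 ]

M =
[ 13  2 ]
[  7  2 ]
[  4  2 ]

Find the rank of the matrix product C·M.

First compute CM:
[[ -6, -12],
 [-60, -30],
 [-22, -14]]
Now row reduce the product.
R2 ← R2 − (10)·R1: [0, 90]
R3 ← R3 − (11/3)·R1: [0, 30]
R3 ← R3 − (1/3)·R2: [0, 0]
2 nonzero rows, so rank(CM) = 2.

2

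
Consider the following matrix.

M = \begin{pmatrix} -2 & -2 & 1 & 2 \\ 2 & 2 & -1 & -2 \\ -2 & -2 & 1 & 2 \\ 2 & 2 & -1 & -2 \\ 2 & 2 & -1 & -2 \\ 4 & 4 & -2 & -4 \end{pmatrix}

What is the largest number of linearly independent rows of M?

Row reduce to echelon form.
R2 ← R2 + R1: [0, 0, 0, 0]
R3 ← R3 − R1: [0, 0, 0, 0]
R4 ← R4 + R1: [0, 0, 0, 0]
R5 ← R5 + R1: [0, 0, 0, 0]
R6 ← R6 + (2)·R1: [0, 0, 0, 0]
Echelon form has 1 nonzero row, so rank(M) = 1.
The rank gives the maximum number of linearly independent rows: 1.

1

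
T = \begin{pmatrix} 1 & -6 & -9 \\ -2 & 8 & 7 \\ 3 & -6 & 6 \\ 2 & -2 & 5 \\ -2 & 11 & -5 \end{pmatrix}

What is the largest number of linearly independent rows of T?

3

Row reduce to echelon form.
R2 ← R2 + (2)·R1: [0, -4, -11]
R3 ← R3 − (3)·R1: [0, 12, 33]
R4 ← R4 − (2)·R1: [0, 10, 23]
R5 ← R5 + (2)·R1: [0, -1, -23]
R3 ← R3 + (3)·R2: [0, 0, 0]
R4 ← R4 + (5/2)·R2: [0, 0, -9/2]
R5 ← R5 − (1/4)·R2: [0, 0, -81/4]
Swap R3 ↔ R4
R5 ← R5 − (9/2)·R3: [0, 0, 0]
Echelon form has 3 nonzero rows, so rank(T) = 3.
The rank gives the maximum number of linearly independent rows: 3.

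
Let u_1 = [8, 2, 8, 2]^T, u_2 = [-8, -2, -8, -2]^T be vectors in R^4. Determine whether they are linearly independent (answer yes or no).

Form the matrix with these vectors as rows and row reduce.
R2 ← R2 + R1: [0, 0, 0, 0]
1 nonzero row, so the 2 vectors span a space of dimension 1.
Since 1 < 2, the vectors are linearly dependent.

no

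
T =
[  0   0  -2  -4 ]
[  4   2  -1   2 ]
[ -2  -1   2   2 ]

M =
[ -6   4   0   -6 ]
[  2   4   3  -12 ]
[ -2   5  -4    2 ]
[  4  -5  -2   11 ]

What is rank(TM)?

First compute TM:
[[-12,  10,  16, -48],
 [-10,   9,   6, -28],
 [ 14, -12, -15,  50]]
Now row reduce the product.
R2 ← R2 − (5/6)·R1: [0, 2/3, -22/3, 12]
R3 ← R3 + (7/6)·R1: [0, -1/3, 11/3, -6]
R3 ← R3 + (1/2)·R2: [0, 0, 0, 0]
2 nonzero rows, so rank(TM) = 2.

2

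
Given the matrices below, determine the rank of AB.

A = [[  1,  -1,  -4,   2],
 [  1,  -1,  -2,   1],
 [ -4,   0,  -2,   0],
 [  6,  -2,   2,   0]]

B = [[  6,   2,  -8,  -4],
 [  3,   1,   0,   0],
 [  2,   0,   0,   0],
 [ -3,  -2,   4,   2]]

First compute AB:
[[-11,  -3,   0,   0],
 [ -4,  -1,  -4,  -2],
 [-28,  -8,  32,  16],
 [ 34,  10, -48, -24]]
Now row reduce the product.
R2 ← R2 − (4/11)·R1: [0, 1/11, -4, -2]
R3 ← R3 − (28/11)·R1: [0, -4/11, 32, 16]
R4 ← R4 + (34/11)·R1: [0, 8/11, -48, -24]
R3 ← R3 + (4)·R2: [0, 0, 16, 8]
R4 ← R4 − (8)·R2: [0, 0, -16, -8]
R4 ← R4 + R3: [0, 0, 0, 0]
3 nonzero rows, so rank(AB) = 3.

3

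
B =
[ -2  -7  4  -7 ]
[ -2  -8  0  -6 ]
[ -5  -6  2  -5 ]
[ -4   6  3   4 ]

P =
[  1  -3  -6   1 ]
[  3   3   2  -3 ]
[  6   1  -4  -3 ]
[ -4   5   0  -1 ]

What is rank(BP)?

4

First compute BP:
[[ 29, -46, -18,  14],
 [ -2, -48,  -4,  28],
 [  9, -26,  10,  12],
 [ 16,  53,  24, -35]]
Now row reduce the product.
R2 ← R2 + (2/29)·R1: [0, -1484/29, -152/29, 840/29]
R3 ← R3 − (9/29)·R1: [0, -340/29, 452/29, 222/29]
R4 ← R4 − (16/29)·R1: [0, 2273/29, 984/29, -1239/29]
R3 ← R3 − (85/371)·R2: [0, 0, 6228/371, 54/53]
R4 ← R4 + (2273/1484)·R2: [0, 0, 9610/371, 87/53]
R4 ← R4 − (4805/3114)·R3: [0, 0, 0, 12/173]
4 nonzero rows, so rank(BP) = 4.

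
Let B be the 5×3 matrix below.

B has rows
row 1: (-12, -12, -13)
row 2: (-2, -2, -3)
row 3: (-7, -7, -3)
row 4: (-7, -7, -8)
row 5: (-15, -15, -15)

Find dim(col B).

Row reduce to echelon form.
R2 ← R2 − (1/6)·R1: [0, 0, -5/6]
R3 ← R3 − (7/12)·R1: [0, 0, 55/12]
R4 ← R4 − (7/12)·R1: [0, 0, -5/12]
R5 ← R5 − (5/4)·R1: [0, 0, 5/4]
R3 ← R3 + (11/2)·R2: [0, 0, 0]
R4 ← R4 − (1/2)·R2: [0, 0, 0]
R5 ← R5 + (3/2)·R2: [0, 0, 0]
Echelon form has 2 nonzero rows, so rank(B) = 2.
The column space has dimension equal to the rank: 2.

2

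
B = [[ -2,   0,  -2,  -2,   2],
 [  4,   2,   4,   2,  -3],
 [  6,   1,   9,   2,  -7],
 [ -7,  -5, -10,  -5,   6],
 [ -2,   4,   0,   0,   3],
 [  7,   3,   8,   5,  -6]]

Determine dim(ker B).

Row reduce to echelon form.
R2 ← R2 + (2)·R1: [0, 2, 0, -2, 1]
R3 ← R3 + (3)·R1: [0, 1, 3, -4, -1]
R4 ← R4 − (7/2)·R1: [0, -5, -3, 2, -1]
R5 ← R5 − R1: [0, 4, 2, 2, 1]
R6 ← R6 + (7/2)·R1: [0, 3, 1, -2, 1]
R3 ← R3 − (1/2)·R2: [0, 0, 3, -3, -3/2]
R4 ← R4 + (5/2)·R2: [0, 0, -3, -3, 3/2]
R5 ← R5 − (2)·R2: [0, 0, 2, 6, -1]
R6 ← R6 − (3/2)·R2: [0, 0, 1, 1, -1/2]
R4 ← R4 + R3: [0, 0, 0, -6, 0]
R5 ← R5 − (2/3)·R3: [0, 0, 0, 8, 0]
R6 ← R6 − (1/3)·R3: [0, 0, 0, 2, 0]
R5 ← R5 + (4/3)·R4: [0, 0, 0, 0, 0]
R6 ← R6 + (1/3)·R4: [0, 0, 0, 0, 0]
4 nonzero rows, so rank(B) = 4.
B has 5 columns; by rank–nullity, nullity = 5 − 4 = 1.

1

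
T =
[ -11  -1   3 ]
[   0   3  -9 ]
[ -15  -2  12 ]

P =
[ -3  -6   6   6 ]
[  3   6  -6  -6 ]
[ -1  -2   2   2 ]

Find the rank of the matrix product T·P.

First compute TP:
[[ 27,  54, -54, -54],
 [ 18,  36, -36, -36],
 [ 27,  54, -54, -54]]
Now row reduce the product.
R2 ← R2 − (2/3)·R1: [0, 0, 0, 0]
R3 ← R3 − R1: [0, 0, 0, 0]
1 nonzero row, so rank(TP) = 1.

1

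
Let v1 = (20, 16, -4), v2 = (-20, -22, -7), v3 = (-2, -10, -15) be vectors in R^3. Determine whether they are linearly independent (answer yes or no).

Form the matrix with these vectors as rows and row reduce.
R2 ← R2 + R1: [0, -6, -11]
R3 ← R3 + (1/10)·R1: [0, -42/5, -77/5]
R3 ← R3 − (7/5)·R2: [0, 0, 0]
2 nonzero rows, so the 3 vectors span a space of dimension 2.
Since 2 < 3, the vectors are linearly dependent.

no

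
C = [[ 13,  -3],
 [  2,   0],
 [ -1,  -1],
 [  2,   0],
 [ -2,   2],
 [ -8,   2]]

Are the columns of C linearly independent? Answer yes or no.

yes

Row reduce C to echelon form.
R2 ← R2 − (2/13)·R1: [0, 6/13]
R3 ← R3 + (1/13)·R1: [0, -16/13]
R4 ← R4 − (2/13)·R1: [0, 6/13]
R5 ← R5 + (2/13)·R1: [0, 20/13]
R6 ← R6 + (8/13)·R1: [0, 2/13]
R3 ← R3 + (8/3)·R2: [0, 0]
R4 ← R4 − R2: [0, 0]
R5 ← R5 − (10/3)·R2: [0, 0]
R6 ← R6 − (1/3)·R2: [0, 0]
2 pivots among 2 columns.
Every column is a pivot column, so the columns are linearly independent.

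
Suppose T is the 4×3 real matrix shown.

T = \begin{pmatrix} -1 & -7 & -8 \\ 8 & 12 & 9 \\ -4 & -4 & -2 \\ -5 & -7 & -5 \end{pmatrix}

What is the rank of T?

2

Row reduce to echelon form.
R2 ← R2 + (8)·R1: [0, -44, -55]
R3 ← R3 − (4)·R1: [0, 24, 30]
R4 ← R4 − (5)·R1: [0, 28, 35]
R3 ← R3 + (6/11)·R2: [0, 0, 0]
R4 ← R4 + (7/11)·R2: [0, 0, 0]
Echelon form has 2 nonzero rows, so rank(T) = 2.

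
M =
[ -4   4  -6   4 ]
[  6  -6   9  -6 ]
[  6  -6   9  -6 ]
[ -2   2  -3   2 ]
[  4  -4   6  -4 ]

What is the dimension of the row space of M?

Row reduce to echelon form.
R2 ← R2 + (3/2)·R1: [0, 0, 0, 0]
R3 ← R3 + (3/2)·R1: [0, 0, 0, 0]
R4 ← R4 − (1/2)·R1: [0, 0, 0, 0]
R5 ← R5 + R1: [0, 0, 0, 0]
Echelon form has 1 nonzero row, so rank(M) = 1.
The row space has dimension equal to the rank: 1.

1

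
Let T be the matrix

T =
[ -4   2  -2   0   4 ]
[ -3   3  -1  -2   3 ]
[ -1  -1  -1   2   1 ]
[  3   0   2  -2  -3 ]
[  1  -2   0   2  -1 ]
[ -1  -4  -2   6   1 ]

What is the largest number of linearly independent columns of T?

2

Row reduce to echelon form.
R2 ← R2 − (3/4)·R1: [0, 3/2, 1/2, -2, 0]
R3 ← R3 − (1/4)·R1: [0, -3/2, -1/2, 2, 0]
R4 ← R4 + (3/4)·R1: [0, 3/2, 1/2, -2, 0]
R5 ← R5 + (1/4)·R1: [0, -3/2, -1/2, 2, 0]
R6 ← R6 − (1/4)·R1: [0, -9/2, -3/2, 6, 0]
R3 ← R3 + R2: [0, 0, 0, 0, 0]
R4 ← R4 − R2: [0, 0, 0, 0, 0]
R5 ← R5 + R2: [0, 0, 0, 0, 0]
R6 ← R6 + (3)·R2: [0, 0, 0, 0, 0]
Echelon form has 2 nonzero rows, so rank(T) = 2.
The rank gives the maximum number of linearly independent columns: 2.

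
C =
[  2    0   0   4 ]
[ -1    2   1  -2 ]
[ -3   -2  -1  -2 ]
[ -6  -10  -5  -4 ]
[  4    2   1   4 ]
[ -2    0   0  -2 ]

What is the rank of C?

Row reduce to echelon form.
R2 ← R2 + (1/2)·R1: [0, 2, 1, 0]
R3 ← R3 + (3/2)·R1: [0, -2, -1, 4]
R4 ← R4 + (3)·R1: [0, -10, -5, 8]
R5 ← R5 − (2)·R1: [0, 2, 1, -4]
R6 ← R6 + R1: [0, 0, 0, 2]
R3 ← R3 + R2: [0, 0, 0, 4]
R4 ← R4 + (5)·R2: [0, 0, 0, 8]
R5 ← R5 − R2: [0, 0, 0, -4]
R4 ← R4 − (2)·R3: [0, 0, 0, 0]
R5 ← R5 + R3: [0, 0, 0, 0]
R6 ← R6 − (1/2)·R3: [0, 0, 0, 0]
Echelon form has 3 nonzero rows, so rank(C) = 3.

3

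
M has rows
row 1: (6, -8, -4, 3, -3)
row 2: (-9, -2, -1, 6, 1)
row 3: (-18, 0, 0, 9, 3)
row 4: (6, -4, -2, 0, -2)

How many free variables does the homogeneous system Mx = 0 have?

Row reduce to echelon form.
R2 ← R2 + (3/2)·R1: [0, -14, -7, 21/2, -7/2]
R3 ← R3 + (3)·R1: [0, -24, -12, 18, -6]
R4 ← R4 − R1: [0, 4, 2, -3, 1]
R3 ← R3 − (12/7)·R2: [0, 0, 0, 0, 0]
R4 ← R4 + (2/7)·R2: [0, 0, 0, 0, 0]
2 nonzero rows, so rank(M) = 2.
M has 5 columns; by rank–nullity, nullity = 5 − 2 = 3.

3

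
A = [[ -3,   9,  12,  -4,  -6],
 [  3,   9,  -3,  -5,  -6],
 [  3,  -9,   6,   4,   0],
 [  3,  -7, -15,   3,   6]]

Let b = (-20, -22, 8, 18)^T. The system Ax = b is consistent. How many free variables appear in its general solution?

Row reduce the augmented matrix [A | b].
R2 ← R2 + R1: [0, 18, 9, -9, -12, -42]
R3 ← R3 + R1: [0, 0, 18, 0, -6, -12]
R4 ← R4 + R1: [0, 2, -3, -1, 0, -2]
R4 ← R4 − (1/9)·R2: [0, 0, -4, 0, 4/3, 8/3]
R4 ← R4 + (2/9)·R3: [0, 0, 0, 0, 0, 0]
The echelon form has 3 nonzero rows, and every pivot lies in the first 5 columns, so rank(A) = rank([A|b]) = 3.
The system is consistent.
Free variables = (unknowns) − (rank) = 5 − 3 = 2.

2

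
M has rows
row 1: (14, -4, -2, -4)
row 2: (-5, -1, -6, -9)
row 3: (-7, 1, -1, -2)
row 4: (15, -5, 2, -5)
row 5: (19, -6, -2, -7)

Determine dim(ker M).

1

Row reduce to echelon form.
R2 ← R2 + (5/14)·R1: [0, -17/7, -47/7, -73/7]
R3 ← R3 + (1/2)·R1: [0, -1, -2, -4]
R4 ← R4 − (15/14)·R1: [0, -5/7, 29/7, -5/7]
R5 ← R5 − (19/14)·R1: [0, -4/7, 5/7, -11/7]
R3 ← R3 − (7/17)·R2: [0, 0, 13/17, 5/17]
R4 ← R4 − (5/17)·R2: [0, 0, 104/17, 40/17]
R5 ← R5 − (4/17)·R2: [0, 0, 39/17, 15/17]
R4 ← R4 − (8)·R3: [0, 0, 0, 0]
R5 ← R5 − (3)·R3: [0, 0, 0, 0]
3 nonzero rows, so rank(M) = 3.
M has 4 columns; by rank–nullity, nullity = 4 − 3 = 1.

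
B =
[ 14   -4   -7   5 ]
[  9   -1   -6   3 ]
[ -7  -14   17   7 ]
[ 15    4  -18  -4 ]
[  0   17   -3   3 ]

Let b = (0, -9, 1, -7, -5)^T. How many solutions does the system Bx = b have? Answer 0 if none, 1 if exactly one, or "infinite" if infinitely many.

Row reduce the augmented matrix [B | b].
R2 ← R2 − (9/14)·R1: [0, 11/7, -3/2, -3/14, -9]
R3 ← R3 + (1/2)·R1: [0, -16, 27/2, 19/2, 1]
R4 ← R4 − (15/14)·R1: [0, 58/7, -21/2, -131/14, -7]
R3 ← R3 + (112/11)·R2: [0, 0, -39/22, 161/22, -997/11]
R4 ← R4 − (58/11)·R2: [0, 0, -57/22, -181/22, 445/11]
R5 ← R5 − (119/11)·R2: [0, 0, 291/22, 117/22, 1016/11]
R4 ← R4 − (19/13)·R3: [0, 0, 0, -246/13, 2248/13]
R5 ← R5 + (97/13)·R3: [0, 0, 0, 779/13, -7591/13]
R5 ← R5 + (19/6)·R4: [0, 0, 0, 0, -109/3]
The echelon form has 5 nonzero rows; the last pivot sits in the augmented column, so rank(B) = 4 but rank([B|b]) = 5.
Since the ranks differ, the system is inconsistent.
It has no solutions.

0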